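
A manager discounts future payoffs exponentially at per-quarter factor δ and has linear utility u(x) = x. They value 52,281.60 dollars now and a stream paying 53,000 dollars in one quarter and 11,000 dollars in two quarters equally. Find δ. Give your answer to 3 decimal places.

δ ≈ 0.840

Present value of the stream is 53000·δ + 11000·δ². Indifference gives 53000δ + 11000δ² = 52281.60.
That is, 11000δ² + 53000δ − 52281.60 = 0, a quadratic in δ.
δ = (−53000 + √(53000² + 4·11000·52281.60)) / (2·11000) = (−53000 + √5109390400.00) / 22000 ≈ 0.840.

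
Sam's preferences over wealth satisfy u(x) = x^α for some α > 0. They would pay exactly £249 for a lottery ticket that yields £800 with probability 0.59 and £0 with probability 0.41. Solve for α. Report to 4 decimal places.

EU(lottery) = 0.59·800^α + 0.41·0 = 0.59·800^α.
Setting u(249) equal to that: 249^α = 0.59·800^α ⇒ (249/800)^α = 0.59.
α = ln(0.59) / ln(249/800) = -0.5276327/-1.1671588 ≈ 0.4521.

α ≈ 0.4521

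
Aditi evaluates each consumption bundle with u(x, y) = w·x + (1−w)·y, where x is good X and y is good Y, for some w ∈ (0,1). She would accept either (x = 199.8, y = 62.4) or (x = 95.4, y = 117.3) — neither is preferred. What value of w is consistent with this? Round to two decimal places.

w = 0.34

Indifference: w·199.8 + (1−w)·62.4 = w·95.4 + (1−w)·117.3.
w·(199.8−95.4) = (1−w)·(117.3−62.4), i.e. w·104.4 = (1−w)·54.9.
So w/(1−w) = 54.9/104.4 = 0.5259, giving w = 54.9/(104.4+54.9) = 0.34.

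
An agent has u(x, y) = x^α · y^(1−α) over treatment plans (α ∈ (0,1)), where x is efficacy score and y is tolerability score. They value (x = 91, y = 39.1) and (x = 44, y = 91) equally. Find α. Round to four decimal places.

α ≈ 0.5376

Indifference: 91^α · 39.1^(1−α) = 44^α · 91^(1−α).
(91/44)^α = (91/39.1)^(1−α); take logs: α·ln(91/44) = (1−α)·ln(91/39.1), i.e. α·0.7266699 = (1−α)·0.8447370.
With A = 0.7266699 and B = 0.8447370: α·A = (1−α)·B, so α = B/(A+B) = 0.8447370/1.5714069 ≈ 0.5376.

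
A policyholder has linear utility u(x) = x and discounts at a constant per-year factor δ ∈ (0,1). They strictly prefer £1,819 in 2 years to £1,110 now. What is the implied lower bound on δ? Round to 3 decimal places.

Comparing present values: 1110 < δ^2·1819.
Hence δ^2 > 1110/1819 = 0.61023, and x ↦ x^(1/2) is increasing on (0,∞).
δ > (1110/1819)^(1/2) ≈ 0.781.

δ > 0.781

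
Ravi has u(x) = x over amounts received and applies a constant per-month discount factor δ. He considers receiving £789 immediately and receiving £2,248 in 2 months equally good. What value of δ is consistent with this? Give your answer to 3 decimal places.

δ ≈ 0.592

The payoff in 2 months is discounted by δ^2, so u(789) = δ^2·u(2248) and δ^2 = u(789)/u(2248).
With u(x) = x: δ^2 = 789/2248 = 0.35098.
Hence δ = (0.35098)^(1/2) = 0.59243.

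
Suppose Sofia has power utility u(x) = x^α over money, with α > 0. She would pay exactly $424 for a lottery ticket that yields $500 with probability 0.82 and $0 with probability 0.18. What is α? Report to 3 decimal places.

EU(lottery) = 0.82·500^α + 0.18·0 = 0.82·500^α.
Setting u(424) equal to that: 424^α = 0.82·500^α ⇒ (424/500)^α = 0.82.
Taking logs: α·ln(424/500) = ln(0.82), so α = -0.198451 / -0.164875 ≈ 1.204.

α ≈ 1.204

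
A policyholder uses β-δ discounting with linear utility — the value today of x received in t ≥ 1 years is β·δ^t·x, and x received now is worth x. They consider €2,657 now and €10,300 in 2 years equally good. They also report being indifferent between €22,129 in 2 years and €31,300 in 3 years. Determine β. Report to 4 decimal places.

The second indifference involves only future payoffs, so β cancels: β·δ^2·22129 = β·δ^3·31300, giving δ = 22129/31300 = 0.70700.
Substituting δ into 2657 = β·δ^2·10300: β = 2657/(5148.398) ≈ 0.5161.

β ≈ 0.5161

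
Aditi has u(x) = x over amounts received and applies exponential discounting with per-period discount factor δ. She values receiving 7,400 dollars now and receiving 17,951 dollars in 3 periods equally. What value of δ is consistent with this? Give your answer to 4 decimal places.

Indifference means u(7400) = δ^3 · u(17951), so δ^3 = u(7400)/u(17951).
With u(x) = x: δ^3 = 7400/17951 = 0.41223.
Hence δ = (0.41223)^(1/3) = 0.744242.

δ ≈ 0.7442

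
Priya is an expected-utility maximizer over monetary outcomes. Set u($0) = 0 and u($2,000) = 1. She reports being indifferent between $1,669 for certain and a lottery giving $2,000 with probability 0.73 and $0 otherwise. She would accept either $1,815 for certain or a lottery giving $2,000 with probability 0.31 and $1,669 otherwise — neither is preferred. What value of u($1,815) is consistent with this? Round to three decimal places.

The first gamble pins u($1,669): it must equal 0.73·1 + 0.27·0 = 0.73.
The second indifference gives u($1,815) = 0.31·u($2,000) + 0.69·u($1,669) = 0.31·1.00 + 0.69·0.73 = 0.8137.

0.814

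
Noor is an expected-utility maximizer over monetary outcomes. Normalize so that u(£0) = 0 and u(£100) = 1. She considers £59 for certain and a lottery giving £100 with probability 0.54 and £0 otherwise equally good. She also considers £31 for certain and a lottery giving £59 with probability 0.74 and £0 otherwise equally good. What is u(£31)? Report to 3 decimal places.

0.400

The first gamble pins u(£59): it must equal 0.54·1 + 0.46·0 = 0.54.
Chaining: u(£31) = 0.74·0.54 + 0.26·0.00 = 0.3996.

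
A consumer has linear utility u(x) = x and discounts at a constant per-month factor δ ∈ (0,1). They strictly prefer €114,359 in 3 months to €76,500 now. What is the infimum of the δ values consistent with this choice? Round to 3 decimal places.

The preference means 76500 < δ^3·114359.
Hence δ^3 > 76500/114359 = 0.66895, and x ↦ x^(1/3) is increasing on (0,∞).
δ > 0.66895^(1/3) = 0.875.

δ > 0.875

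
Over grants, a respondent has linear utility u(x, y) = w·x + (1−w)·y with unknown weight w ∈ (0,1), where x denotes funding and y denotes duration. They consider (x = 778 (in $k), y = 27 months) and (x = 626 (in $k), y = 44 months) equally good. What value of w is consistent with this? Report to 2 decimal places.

w = 0.10

Equating utilities: w·778 + (1−w)·27 = w·626 + (1−w)·44.
Rearranging, 152·w − 17·(1−w) = 0.
So w/(1−w) = 17/152 = 0.1118, giving w = 17/(152+17) = 0.10.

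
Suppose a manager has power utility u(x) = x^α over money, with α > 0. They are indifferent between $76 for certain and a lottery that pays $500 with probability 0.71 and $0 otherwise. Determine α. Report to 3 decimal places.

Since u(0) = 0, the lottery's EU is 0.71·500^α.
Indifference: 76^α = 0.71·500^α, so (76/500)^α = 0.71.
Taking logs: α·ln(76/500) = ln(0.71), so α = -0.342490 / -1.883875 ≈ 0.182.

α ≈ 0.182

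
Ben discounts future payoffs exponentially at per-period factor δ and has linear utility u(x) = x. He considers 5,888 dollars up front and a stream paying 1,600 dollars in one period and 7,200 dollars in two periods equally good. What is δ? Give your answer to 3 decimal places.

The stream is worth 1600δ + 7200δ² today, so 1600δ + 7200δ² = 5888.
So 7200δ² + 1600δ − 5888 = 0.
δ = (−1600 + √(1600² + 4·7200·5888)) / (2·7200) = (−1600 + √172134400.00) / 14400 ≈ 0.800.

δ ≈ 0.800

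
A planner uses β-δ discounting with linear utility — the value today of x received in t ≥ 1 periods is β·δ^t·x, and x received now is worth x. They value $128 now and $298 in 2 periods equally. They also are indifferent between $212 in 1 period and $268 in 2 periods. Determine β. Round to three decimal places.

β ≈ 0.686

The second indifference involves only future payoffs, so β cancels: β·δ^1·212 = β·δ^2·268, giving δ = 212/268 = 0.79104.
Substituting δ into 128 = β·δ^2·298: β = 128/(186.474) ≈ 0.686.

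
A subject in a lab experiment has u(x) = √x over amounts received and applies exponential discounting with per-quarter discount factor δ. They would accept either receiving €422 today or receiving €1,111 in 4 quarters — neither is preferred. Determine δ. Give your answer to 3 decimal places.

Indifference means u(422) = δ^4 · u(1111), so δ^4 = u(422)/u(1111).
Since u(x) = √x, δ^4 = √(422/1111) = 0.61631.
So δ = 0.61631^(1/4) ≈ 0.886.

δ ≈ 0.886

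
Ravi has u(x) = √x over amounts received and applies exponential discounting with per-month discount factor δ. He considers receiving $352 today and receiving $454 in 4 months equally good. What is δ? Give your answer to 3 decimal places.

δ ≈ 0.969

Equating discounted utilities: u(352) = δ^4·u(454) ⇒ δ^4 = u(352)/u(454).
Since u(x) = √x, δ^4 = √(352/454) = 0.88053.
So δ = 0.88053^(1/4) ≈ 0.969.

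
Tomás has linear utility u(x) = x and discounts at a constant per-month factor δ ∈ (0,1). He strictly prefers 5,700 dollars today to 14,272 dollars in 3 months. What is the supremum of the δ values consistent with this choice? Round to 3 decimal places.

The preference means 5700 > δ^3·14272.
So δ^3 < 5700/14272 = 0.39938; taking the cube root of both positive sides preserves the inequality.
δ < 0.39938^(1/3) = 0.736.

δ < 0.736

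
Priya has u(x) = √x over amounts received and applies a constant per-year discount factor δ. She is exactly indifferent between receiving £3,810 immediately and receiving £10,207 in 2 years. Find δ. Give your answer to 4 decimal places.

δ ≈ 0.7816

Indifference means u(3810) = δ^2 · u(10207), so δ^2 = u(3810)/u(10207).
With u(x) = √x: δ^2 = √3810/√10207 = √(3810/10207) = 0.61096.
Taking the square root: δ = 0.61096^(1/2) ≈ 0.7816.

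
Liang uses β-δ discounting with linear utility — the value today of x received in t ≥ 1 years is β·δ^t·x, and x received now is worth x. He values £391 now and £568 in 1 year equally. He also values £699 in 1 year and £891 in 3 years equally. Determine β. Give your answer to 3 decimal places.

From the later pair, β·δ^1·699 = β·δ^3·891; dividing through, δ^2 = 699/891 = 0.78451, so δ = 0.88573.
Now use the now-vs-future pair: 391 = β·δ·568 gives β = 391/(0.88573·568) ≈ 0.777.

β ≈ 0.777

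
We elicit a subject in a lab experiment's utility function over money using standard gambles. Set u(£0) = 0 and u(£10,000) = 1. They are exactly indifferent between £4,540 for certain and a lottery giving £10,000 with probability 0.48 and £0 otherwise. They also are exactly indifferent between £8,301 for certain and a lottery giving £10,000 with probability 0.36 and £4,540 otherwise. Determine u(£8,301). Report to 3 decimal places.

0.667

The first gamble pins u(£4,540): it must equal 0.48·1 + 0.52·0 = 0.48.
Then u(£8,301) = 0.36·u(£10,000) + 0.64·u(£4,540) = 0.36·1.00 + 0.64·0.48 = 0.6672.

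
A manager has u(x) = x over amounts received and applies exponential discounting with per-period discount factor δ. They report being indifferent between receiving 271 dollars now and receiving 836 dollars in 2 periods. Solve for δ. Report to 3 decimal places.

The payoff in 2 periods is discounted by δ^2, so u(271) = δ^2·u(836) and δ^2 = u(271)/u(836).
With u(x) = x: δ^2 = 271/836 = 0.32416.
Hence δ = (0.32416)^(1/2) = 0.56935.

δ ≈ 0.569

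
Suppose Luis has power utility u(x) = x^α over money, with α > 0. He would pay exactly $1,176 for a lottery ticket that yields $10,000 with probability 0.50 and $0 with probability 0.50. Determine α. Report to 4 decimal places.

Since u(0) = 0, the lottery's EU is 0.50·10000^α.
Indifference: 1176^α = 0.50·10000^α, so (1176/10000)^α = 0.50.
Taking logs: α·ln(1176/10000) = ln(0.50), so α = -0.6931472 / -2.1404662 ≈ 0.3238.

α ≈ 0.3238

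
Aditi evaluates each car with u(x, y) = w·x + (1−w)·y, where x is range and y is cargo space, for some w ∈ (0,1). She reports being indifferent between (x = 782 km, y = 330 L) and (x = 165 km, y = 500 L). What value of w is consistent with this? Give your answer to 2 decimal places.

w = 0.22

Equating utilities: w·782 + (1−w)·330 = w·165 + (1−w)·500.
w·(782−165) = (1−w)·(500−330), i.e. w·617 = (1−w)·170.
Hence w = 170/(617+170) = 170/787 = 0.22.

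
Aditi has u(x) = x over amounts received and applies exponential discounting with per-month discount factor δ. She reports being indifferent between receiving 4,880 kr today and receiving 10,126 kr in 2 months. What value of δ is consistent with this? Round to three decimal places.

Indifference means u(4880) = δ^2 · u(10126), so δ^2 = u(4880)/u(10126).
With u(x) = x: δ^2 = 4880/10126 = 0.48193.
Taking the square root: δ = 0.48193^(1/2) ≈ 0.694.

δ ≈ 0.694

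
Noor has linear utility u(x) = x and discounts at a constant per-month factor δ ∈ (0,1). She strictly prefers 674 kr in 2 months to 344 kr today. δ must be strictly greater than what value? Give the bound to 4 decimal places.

The preference means 344 < δ^2·674.
Hence δ^2 > 344/674 = 0.51039, and x ↦ x^(1/2) is increasing on (0,∞).
δ > (344/674)^(1/2) ≈ 0.7144.

δ > 0.7144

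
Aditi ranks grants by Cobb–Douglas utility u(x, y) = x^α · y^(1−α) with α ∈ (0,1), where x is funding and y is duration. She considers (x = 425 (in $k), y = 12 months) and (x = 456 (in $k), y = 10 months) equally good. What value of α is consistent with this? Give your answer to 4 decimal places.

Indifference: 425^α · 12^(1−α) = 456^α · 10^(1−α).
Taking logs: α·ln 425 + (1−α)·ln 12 = α·ln 456 + (1−α)·ln 10, i.e. α·-0.0704036 = (1−α)·-0.1823216.
With A = -0.0704036 and B = -0.1823216: α·A = (1−α)·B, so α = B/(A+B) = -0.1823216/-0.2527252 ≈ 0.7214.

α ≈ 0.7214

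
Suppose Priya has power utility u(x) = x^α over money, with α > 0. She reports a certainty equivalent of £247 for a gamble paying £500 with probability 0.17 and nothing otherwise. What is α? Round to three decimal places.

α ≈ 2.513

Since u(0) = 0, the lottery's EU is 0.17·500^α.
Setting u(247) equal to that: 247^α = 0.17·500^α ⇒ (247/500)^α = 0.17.
α = ln(0.17) / ln(247/500) = -1.771957/-0.705220 ≈ 2.513.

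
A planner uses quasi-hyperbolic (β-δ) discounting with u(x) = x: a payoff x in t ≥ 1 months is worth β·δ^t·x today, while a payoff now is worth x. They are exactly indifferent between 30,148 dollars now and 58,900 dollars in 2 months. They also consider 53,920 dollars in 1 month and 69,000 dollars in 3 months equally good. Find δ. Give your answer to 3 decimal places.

δ ≈ 0.884

The second indifference involves only future payoffs, so β cancels: β·δ^1·53920 = β·δ^3·69000, giving δ^2 = 53920/69000 = 0.78145, so δ = 0.88400.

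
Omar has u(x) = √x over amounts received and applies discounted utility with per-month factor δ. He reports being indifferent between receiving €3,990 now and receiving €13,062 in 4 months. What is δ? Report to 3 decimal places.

The payoff in 4 months is discounted by δ^4, so u(3990) = δ^4·u(13062) and δ^4 = u(3990)/u(13062).
Since u(x) = √x, δ^4 = √(3990/13062) = 0.55269.
So δ = 0.55269^(1/4) ≈ 0.862.

δ ≈ 0.862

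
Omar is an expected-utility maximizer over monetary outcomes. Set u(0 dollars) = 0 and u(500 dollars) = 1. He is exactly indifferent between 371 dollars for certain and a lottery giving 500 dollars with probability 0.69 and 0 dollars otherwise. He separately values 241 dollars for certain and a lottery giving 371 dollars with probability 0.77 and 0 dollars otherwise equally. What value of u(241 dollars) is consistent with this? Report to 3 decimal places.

0.531

The first gamble pins u(371 dollars): it must equal 0.69·1 + 0.31·0 = 0.69.
Then u(241 dollars) = 0.77·u(371 dollars) + 0.23·u(0 dollars) = 0.77·0.69 + 0.23·0.00 = 0.5313.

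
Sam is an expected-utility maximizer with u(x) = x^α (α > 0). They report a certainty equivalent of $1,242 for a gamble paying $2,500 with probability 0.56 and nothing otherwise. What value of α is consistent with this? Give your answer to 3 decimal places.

Since u(0) = 0, the lottery's EU is 0.56·2500^α.
Indifference: 1242^α = 0.56·2500^α, so (1242/2500)^α = 0.56.
Taking logs: α·ln(1242/2500) = ln(0.56), so α = -0.579818 / -0.699568 ≈ 0.829.

α ≈ 0.829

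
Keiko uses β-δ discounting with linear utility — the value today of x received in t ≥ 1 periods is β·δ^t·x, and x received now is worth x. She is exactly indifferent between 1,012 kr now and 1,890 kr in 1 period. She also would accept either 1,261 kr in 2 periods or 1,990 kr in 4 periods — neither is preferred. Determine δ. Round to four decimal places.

The second indifference involves only future payoffs, so β cancels: β·δ^2·1261 = β·δ^4·1990, giving δ^2 = 1261/1990 = 0.63367, so δ = 0.79603.

δ ≈ 0.7960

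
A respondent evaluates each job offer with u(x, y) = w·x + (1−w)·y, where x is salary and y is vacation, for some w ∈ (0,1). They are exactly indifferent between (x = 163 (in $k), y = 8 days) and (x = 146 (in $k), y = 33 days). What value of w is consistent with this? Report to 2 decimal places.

Equating utilities: w·163 + (1−w)·8 = w·146 + (1−w)·33.
w·(163−146) = (1−w)·(33−8), i.e. w·17 = (1−w)·25.
The marginal rate of substitution is 25/17, so w = 25/(17+25) = 0.60.

w = 0.60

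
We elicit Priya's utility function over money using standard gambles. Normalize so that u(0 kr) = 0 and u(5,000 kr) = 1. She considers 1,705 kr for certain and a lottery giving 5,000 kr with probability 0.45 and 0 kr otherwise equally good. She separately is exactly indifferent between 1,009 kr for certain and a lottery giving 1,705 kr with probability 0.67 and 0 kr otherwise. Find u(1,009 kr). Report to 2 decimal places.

0.30

First, u(1,705 kr) = 0.45·u(5,000 kr) + 0.55·u(0 kr) = 0.45.
The second indifference gives u(1,009 kr) = 0.67·u(1,705 kr) + 0.33·u(0 kr) = 0.67·0.45 + 0.33·0.00 = 0.3015.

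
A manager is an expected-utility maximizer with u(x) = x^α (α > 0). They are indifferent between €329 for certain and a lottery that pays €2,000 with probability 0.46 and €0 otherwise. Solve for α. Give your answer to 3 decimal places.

α ≈ 0.430

EU(lottery) = 0.46·2000^α + 0.54·0 = 0.46·2000^α.
Equating: 329^α = 0.46·2000^α, i.e. 0.1645^α = 0.46.
α = ln(0.46) / ln(329/2000) = -0.776529/-1.804845 ≈ 0.430.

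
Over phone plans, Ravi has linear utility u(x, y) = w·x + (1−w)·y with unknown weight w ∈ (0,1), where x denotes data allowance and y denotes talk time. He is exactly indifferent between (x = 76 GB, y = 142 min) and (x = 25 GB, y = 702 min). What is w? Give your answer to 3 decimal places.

w = 0.917

Indifference: w·76 + (1−w)·142 = w·25 + (1−w)·702.
w·(76−25) = (1−w)·(702−142), i.e. w·51 = (1−w)·560.
So w/(1−w) = 560/51 = 10.9804, giving w = 560/(51+560) = 0.917.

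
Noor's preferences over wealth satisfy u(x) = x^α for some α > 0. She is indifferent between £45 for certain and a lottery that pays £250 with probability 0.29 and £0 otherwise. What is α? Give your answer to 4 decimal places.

EU(lottery) = 0.29·250^α + 0.71·0 = 0.29·250^α.
Indifference: 45^α = 0.29·250^α, so (45/250)^α = 0.29.
Taking logs: α·ln(45/250) = ln(0.29), so α = -1.2378744 / -1.7147984 ≈ 0.7219.

α ≈ 0.7219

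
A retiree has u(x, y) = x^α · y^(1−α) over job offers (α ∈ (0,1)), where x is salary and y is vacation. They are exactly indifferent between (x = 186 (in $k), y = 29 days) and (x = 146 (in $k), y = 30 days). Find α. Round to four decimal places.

The Cobb–Douglas utilities coincide, so 186^α·29^(1−α) = 146^α·30^(1−α).
Rearrange to (186/146)^α = (30/29)^(1−α) and take logs: α·0.2421401 = (1−α)·0.0339016.
Thus α·(0.2760417) = 0.0339016, so α = 0.0339016/0.2760417 ≈ 0.1228.

α ≈ 0.1228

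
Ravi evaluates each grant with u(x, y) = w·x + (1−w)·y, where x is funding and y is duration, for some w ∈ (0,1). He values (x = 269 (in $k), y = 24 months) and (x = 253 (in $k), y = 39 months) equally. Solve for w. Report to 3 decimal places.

w = 0.484

u(269,24) = u(253,39) means w·269 + (1−w)·24 = w·253 + (1−w)·39.
Rearranging, 16·w − 15·(1−w) = 0.
Hence w = 15/(16+15) = 15/31 = 0.484.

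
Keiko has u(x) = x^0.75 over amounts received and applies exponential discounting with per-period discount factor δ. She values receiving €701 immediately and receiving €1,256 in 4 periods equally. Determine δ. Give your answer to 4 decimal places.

δ ≈ 0.8964

Indifference means u(701) = δ^4 · u(1256), so δ^4 = u(701)/u(1256).
With u(x) = x^0.75: δ^4 = 701^0.75/1256^0.75 = (701/1256)^0.75 = 0.64572.
Hence δ = (0.64572)^(1/4) = 0.896420.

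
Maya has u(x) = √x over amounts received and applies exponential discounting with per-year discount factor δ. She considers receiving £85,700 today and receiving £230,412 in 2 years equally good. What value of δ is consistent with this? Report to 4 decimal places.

The payoff in 2 years is discounted by δ^2, so u(85700) = δ^2·u(230412) and δ^2 = u(85700)/u(230412).
With u(x) = √x: δ^2 = √85700/√230412 = √(85700/230412) = 0.60987.
Taking the square root: δ = 0.60987^(1/2) ≈ 0.7809.

δ ≈ 0.7809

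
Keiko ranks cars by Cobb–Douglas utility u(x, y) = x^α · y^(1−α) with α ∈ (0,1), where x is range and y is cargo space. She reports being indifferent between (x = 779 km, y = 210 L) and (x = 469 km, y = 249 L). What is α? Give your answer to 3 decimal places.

Set the two utilities equal: 779^α·210^(1−α) = 469^α·249^(1−α).
(779/469)^α = (249/210)^(1−α); take logs: α·ln(779/469) = (1−α)·ln(249/210), i.e. α·0.507408 = (1−α)·0.170345.
Thus α·(0.677753) = 0.170345, so α = 0.170345/0.677753 ≈ 0.251.

α ≈ 0.251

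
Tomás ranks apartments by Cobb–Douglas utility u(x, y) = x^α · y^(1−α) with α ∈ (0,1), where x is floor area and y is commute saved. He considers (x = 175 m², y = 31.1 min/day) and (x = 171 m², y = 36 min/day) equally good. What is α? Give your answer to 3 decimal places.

α ≈ 0.864

The Cobb–Douglas utilities coincide, so 175^α·31.1^(1−α) = 171^α·36^(1−α).
(175/171)^α = (36/31.1)^(1−α); take logs: α·ln(175/171) = (1−α)·ln(36/31.1), i.e. α·0.023122 = (1−α)·0.146311.
With A = 0.023122 and B = 0.146311: α·A = (1−α)·B, so α = B/(A+B) = 0.146311/0.169433 ≈ 0.864.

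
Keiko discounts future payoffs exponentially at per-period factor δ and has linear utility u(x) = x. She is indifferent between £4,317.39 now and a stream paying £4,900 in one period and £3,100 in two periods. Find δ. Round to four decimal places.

Equating present values: 4317.39 = 4900δ + 3100δ².
That is, 3100δ² + 4900δ − 4317.39 = 0, a quadratic in δ.
By the quadratic formula (taking the positive root), δ = (−4900 + √77545636.00) / 6200 ≈ 0.6300.

δ ≈ 0.6300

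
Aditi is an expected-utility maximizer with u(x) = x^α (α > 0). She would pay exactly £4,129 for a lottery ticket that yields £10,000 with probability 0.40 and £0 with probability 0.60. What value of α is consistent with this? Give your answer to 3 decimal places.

α ≈ 1.036

EU(lottery) = 0.40·10000^α + 0.60·0 = 0.40·10000^α.
Setting u(4129) equal to that: 4129^α = 0.40·10000^α ⇒ (4129/10000)^α = 0.40.
Take logs: α = ln 0.40 / ln(4129/10000) ≈ 1.03588.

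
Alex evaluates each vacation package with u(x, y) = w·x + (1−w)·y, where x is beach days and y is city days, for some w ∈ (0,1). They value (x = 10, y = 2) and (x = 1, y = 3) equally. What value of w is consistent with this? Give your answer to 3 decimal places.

w = 0.100

Equating utilities: w·10 + (1−w)·2 = w·1 + (1−w)·3.
Rearranging, 9·w − 1·(1−w) = 0.
Hence w = 1/(9+1) = 1/10 = 0.100.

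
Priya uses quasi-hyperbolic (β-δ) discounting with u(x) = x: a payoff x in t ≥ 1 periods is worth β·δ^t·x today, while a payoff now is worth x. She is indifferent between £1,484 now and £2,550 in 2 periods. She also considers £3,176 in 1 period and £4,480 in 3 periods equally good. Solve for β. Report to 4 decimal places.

The second indifference involves only future payoffs, so β cancels: β·δ^1·3176 = β·δ^3·4480, giving δ^2 = 3176/4480 = 0.70893, so δ = 0.84198.
Substituting δ into 1484 = β·δ^2·2550: β = 1484/(1807.768) ≈ 0.8209.

β ≈ 0.8209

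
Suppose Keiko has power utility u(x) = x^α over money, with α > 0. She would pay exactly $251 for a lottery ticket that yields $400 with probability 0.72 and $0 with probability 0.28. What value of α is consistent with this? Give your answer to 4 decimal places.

The lottery's expected utility is 0.72·u(400) + 0.28·u(0) = 0.72·400^α (since u(0) = 0 for α > 0).
Equating: 251^α = 0.72·400^α, i.e. 0.6275^α = 0.72.
Taking logs: α·ln(251/400) = ln(0.72), so α = -0.3285041 / -0.4660116 ≈ 0.7049.

α ≈ 0.7049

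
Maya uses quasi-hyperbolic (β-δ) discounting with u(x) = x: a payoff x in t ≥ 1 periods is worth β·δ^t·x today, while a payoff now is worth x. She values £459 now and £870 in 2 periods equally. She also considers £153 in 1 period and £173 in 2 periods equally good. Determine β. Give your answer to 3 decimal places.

Both payoffs in the second observation are in the future, so β drops out: δ^1·153 = δ^2·173 ⇒ δ = 153/173 = 0.88439.
Substituting δ into 459 = β·δ^2·870: β = 459/(680.471) ≈ 0.675.

β ≈ 0.675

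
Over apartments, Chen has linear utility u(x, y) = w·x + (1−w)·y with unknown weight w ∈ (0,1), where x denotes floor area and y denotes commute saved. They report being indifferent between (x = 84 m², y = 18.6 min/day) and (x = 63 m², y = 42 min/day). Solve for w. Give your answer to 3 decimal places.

Indifference: w·84 + (1−w)·18.6 = w·63 + (1−w)·42.
w·(84−63) = (1−w)·(42−18.6), i.e. w·21 = (1−w)·23.4.
Hence w = 23.4/(21+23.4) = 23.4/44.4 = 0.527.

w = 0.527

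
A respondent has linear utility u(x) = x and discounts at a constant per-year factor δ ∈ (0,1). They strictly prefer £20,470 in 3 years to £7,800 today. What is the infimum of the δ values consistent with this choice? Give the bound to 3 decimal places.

Comparing present values: 7800 < δ^3·20470.
Hence δ^3 > 7800/20470 = 0.38105, and x ↦ x^(1/3) is increasing on (0,∞).
δ > (7800/20470)^(1/3) ≈ 0.725.

δ > 0.725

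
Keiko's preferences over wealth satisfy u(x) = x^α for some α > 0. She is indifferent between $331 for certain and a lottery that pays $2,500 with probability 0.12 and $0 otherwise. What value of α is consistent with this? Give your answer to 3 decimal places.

α ≈ 1.049

EU(lottery) = 0.12·2500^α + 0.88·0 = 0.12·2500^α.
Equating: 331^α = 0.12·2500^α, i.e. 0.1324^α = 0.12.
α = ln(0.12) / ln(331/2500) = -2.120264/-2.021928 ≈ 1.049.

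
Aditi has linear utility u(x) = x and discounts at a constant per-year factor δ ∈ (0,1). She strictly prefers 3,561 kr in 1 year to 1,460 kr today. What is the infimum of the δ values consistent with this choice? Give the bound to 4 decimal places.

The preference means 1460 < δ·3561.
Dividing through by 3561 gives δ > 0.41000.

δ > 0.4100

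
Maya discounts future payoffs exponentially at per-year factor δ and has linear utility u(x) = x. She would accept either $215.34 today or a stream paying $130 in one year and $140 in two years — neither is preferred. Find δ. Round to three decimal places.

Present value of the stream is 130·δ + 140·δ². Indifference gives 130δ + 140δ² = 215.34.
Rearranged: 140δ² + 130δ − 215.34 = 0.
The positive root is δ = [−130 + √(130² + 4·140·215.34)] / (2·140) = (−130 + 370.797)/280 ≈ 0.860.

δ ≈ 0.860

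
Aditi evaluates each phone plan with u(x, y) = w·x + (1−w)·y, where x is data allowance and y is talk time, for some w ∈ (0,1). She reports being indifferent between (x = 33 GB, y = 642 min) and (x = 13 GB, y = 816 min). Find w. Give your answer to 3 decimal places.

Indifference: w·33 + (1−w)·642 = w·13 + (1−w)·816.
Rearranging, 20·w − 174·(1−w) = 0.
The marginal rate of substitution is 174/20, so w = 174/(20+174) = 0.897.

w = 0.897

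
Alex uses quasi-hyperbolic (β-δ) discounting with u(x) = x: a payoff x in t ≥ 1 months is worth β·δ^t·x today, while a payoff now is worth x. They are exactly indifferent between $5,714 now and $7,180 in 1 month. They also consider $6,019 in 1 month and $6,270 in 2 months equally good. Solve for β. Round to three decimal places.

β ≈ 0.829

From the later pair, β·δ^1·6019 = β·δ^2·6270; dividing through, δ = 6019/6270 = 0.95997.
The first indifference: 5714 = β·δ·7180, so β = 5714/(δ·7180) = 5714/(0.95997·7180) ≈ 0.829.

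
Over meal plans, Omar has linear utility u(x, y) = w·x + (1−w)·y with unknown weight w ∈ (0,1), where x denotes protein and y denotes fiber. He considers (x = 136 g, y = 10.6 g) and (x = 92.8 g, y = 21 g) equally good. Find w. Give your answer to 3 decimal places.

Equating utilities: w·136 + (1−w)·10.6 = w·92.8 + (1−w)·21.
Collecting terms: w·43.2 = (1−w)·10.4.
So w/(1−w) = 10.4/43.2 = 0.2407, giving w = 10.4/(43.2+10.4) = 0.194.

w = 0.194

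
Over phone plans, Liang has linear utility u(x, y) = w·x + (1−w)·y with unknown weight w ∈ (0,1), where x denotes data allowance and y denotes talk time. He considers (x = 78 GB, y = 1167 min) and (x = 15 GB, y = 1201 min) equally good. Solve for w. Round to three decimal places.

Equating utilities: w·78 + (1−w)·1167 = w·15 + (1−w)·1201.
Rearranging, 63·w − 34·(1−w) = 0.
The marginal rate of substitution is 34/63, so w = 34/(63+34) = 0.351.

w = 0.351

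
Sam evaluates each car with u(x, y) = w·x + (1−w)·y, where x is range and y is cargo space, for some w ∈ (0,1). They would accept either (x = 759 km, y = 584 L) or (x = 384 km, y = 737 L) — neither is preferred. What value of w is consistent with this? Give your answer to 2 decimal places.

w = 0.29

u(759,584) = u(384,737) means w·759 + (1−w)·584 = w·384 + (1−w)·737.
Rearranging, 375·w − 153·(1−w) = 0.
Hence w = 153/(375+153) = 153/528 = 0.29.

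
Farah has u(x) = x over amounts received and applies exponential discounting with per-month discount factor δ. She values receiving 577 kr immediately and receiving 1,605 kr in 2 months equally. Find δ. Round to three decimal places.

Indifference means u(577) = δ^2 · u(1605), so δ^2 = u(577)/u(1605).
With u(x) = x: δ^2 = 577/1605 = 0.35950.
Taking the square root: δ = 0.35950^(1/2) ≈ 0.600.

δ ≈ 0.600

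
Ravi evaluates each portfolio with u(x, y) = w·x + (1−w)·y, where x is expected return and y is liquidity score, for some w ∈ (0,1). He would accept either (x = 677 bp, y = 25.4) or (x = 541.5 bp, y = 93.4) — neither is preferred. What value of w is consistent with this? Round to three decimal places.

Equating utilities: w·677 + (1−w)·25.4 = w·541.5 + (1−w)·93.4.
Collecting terms: w·135.5 = (1−w)·68.
Hence w = 68/(135.5+68) = 68/203.5 = 0.334.

w = 0.334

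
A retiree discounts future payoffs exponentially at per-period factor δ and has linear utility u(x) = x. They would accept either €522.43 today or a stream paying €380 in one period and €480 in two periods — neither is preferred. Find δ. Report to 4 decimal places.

δ ≈ 0.7200

Present value of the stream is 380·δ + 480·δ². Indifference gives 380δ + 480δ² = 522.43.
So 480δ² + 380δ − 522.43 = 0.
By the quadratic formula (taking the positive root), δ = (−380 + √1147465.60) / 960 ≈ 0.7200.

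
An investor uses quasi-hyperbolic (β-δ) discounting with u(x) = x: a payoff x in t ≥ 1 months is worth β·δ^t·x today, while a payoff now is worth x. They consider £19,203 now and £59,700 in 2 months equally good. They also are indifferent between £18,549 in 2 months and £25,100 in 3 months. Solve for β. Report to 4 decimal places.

The second indifference involves only future payoffs, so β cancels: β·δ^2·18549 = β·δ^3·25100, giving δ = 18549/25100 = 0.73900.
Substituting δ into 19203 = β·δ^2·59700: β = 19203/(32603.775) ≈ 0.5890.

β ≈ 0.5890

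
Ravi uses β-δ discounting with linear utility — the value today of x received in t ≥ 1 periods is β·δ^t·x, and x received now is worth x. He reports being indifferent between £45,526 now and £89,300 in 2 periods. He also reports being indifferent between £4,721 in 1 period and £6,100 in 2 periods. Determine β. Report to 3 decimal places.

β ≈ 0.851

The second indifference involves only future payoffs, so β cancels: β·δ^1·4721 = β·δ^2·6100, giving δ = 4721/6100 = 0.77393.
Substituting δ into 45526 = β·δ^2·89300: β = 45526/(53488.423) ≈ 0.851.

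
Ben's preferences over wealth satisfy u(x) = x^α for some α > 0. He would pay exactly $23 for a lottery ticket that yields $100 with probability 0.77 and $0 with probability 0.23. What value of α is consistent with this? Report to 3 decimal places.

EU(lottery) = 0.77·100^α + 0.23·0 = 0.77·100^α.
Equating: 23^α = 0.77·100^α, i.e. 0.2300^α = 0.77.
Taking logs: α·ln(23/100) = ln(0.77), so α = -0.261365 / -1.469676 ≈ 0.178.

α ≈ 0.178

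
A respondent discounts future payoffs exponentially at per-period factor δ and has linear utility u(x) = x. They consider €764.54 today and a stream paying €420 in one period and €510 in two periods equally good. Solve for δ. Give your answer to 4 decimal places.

δ ≈ 0.8800

Equating present values: 764.54 = 420δ + 510δ².
So 510δ² + 420δ − 764.54 = 0.
By the quadratic formula (taking the positive root), δ = (−420 + √1736061.60) / 1020 ≈ 0.8800.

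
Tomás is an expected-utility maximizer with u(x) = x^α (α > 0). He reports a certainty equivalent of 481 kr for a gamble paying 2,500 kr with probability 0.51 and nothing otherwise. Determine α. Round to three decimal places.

α ≈ 0.409

Since u(0) = 0, the lottery's EU is 0.51·2500^α.
Setting u(481) equal to that: 481^α = 0.51·2500^α ⇒ (481/2500)^α = 0.51.
Take logs: α = ln 0.51 / ln(481/2500) ≈ 0.40854.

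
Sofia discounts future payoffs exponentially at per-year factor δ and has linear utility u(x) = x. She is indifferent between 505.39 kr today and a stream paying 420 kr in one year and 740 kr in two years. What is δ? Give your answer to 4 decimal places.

Equating present values: 505.39 = 420δ + 740δ².
That is, 740δ² + 420δ − 505.39 = 0, a quadratic in δ.
By the quadratic formula (taking the positive root), δ = (−420 + √1672354.40) / 1480 ≈ 0.5900.

δ ≈ 0.5900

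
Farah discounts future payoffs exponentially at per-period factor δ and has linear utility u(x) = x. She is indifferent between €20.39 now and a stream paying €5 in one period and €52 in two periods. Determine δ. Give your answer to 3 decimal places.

δ ≈ 0.580

Equating present values: 20.39 = 5δ + 52δ².
That is, 52δ² + 5δ − 20.39 = 0, a quadratic in δ.
The positive root is δ = [−5 + √(5² + 4·52·20.39)] / (2·52) = (−5 + 65.316)/104 ≈ 0.580.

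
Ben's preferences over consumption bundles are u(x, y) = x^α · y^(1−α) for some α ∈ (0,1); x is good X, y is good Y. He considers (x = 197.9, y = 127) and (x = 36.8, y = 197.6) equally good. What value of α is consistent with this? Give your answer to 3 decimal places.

Indifference: 197.9^α · 127^(1−α) = 36.8^α · 197.6^(1−α).
(197.9/36.8)^α = (197.6/127)^(1−α); take logs: α·ln(197.9/36.8) = (1−α)·ln(197.6/127), i.e. α·1.682264 = (1−α)·0.442058.
Thus α·(2.124322) = 0.442058, so α = 0.442058/2.124322 ≈ 0.208.

α ≈ 0.208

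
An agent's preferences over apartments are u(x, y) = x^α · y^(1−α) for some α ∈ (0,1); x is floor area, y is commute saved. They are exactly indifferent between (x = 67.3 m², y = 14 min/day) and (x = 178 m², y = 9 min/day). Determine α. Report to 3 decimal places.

Set the two utilities equal: 67.3^α·14^(1−α) = 178^α·9^(1−α).
(67.3/178)^α = (9/14)^(1−α); take logs: α·ln(67.3/178) = (1−α)·ln(9/14), i.e. α·-0.972623 = (1−α)·-0.441833.
With A = -0.972623 and B = -0.441833: α·A = (1−α)·B, so α = B/(A+B) = -0.441833/-1.414456 ≈ 0.312.

α ≈ 0.312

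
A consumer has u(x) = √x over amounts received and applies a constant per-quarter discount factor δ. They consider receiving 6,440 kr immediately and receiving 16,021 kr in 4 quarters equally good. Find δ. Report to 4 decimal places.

δ ≈ 0.8923

Equating discounted utilities: u(6440) = δ^4·u(16021) ⇒ δ^4 = u(6440)/u(16021).
With u(x) = √x: δ^4 = √6440/√16021 = √(6440/16021) = 0.63401.
So δ = 0.63401^(1/4) ≈ 0.8923.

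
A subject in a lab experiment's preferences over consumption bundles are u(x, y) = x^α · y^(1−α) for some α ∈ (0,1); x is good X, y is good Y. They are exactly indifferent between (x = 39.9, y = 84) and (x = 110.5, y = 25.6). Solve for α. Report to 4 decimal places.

α ≈ 0.5384

Set the two utilities equal: 39.9^α·84^(1−α) = 110.5^α·25.6^(1−α).
(39.9/110.5)^α = (25.6/84)^(1−α); take logs: α·ln(39.9/110.5) = (1−α)·ln(25.6/84), i.e. α·-1.0186392 = (1−α)·-1.1882244.
With A = -1.0186392 and B = -1.1882244: α·A = (1−α)·B, so α = B/(A+B) = -1.1882244/-2.2068636 ≈ 0.5384.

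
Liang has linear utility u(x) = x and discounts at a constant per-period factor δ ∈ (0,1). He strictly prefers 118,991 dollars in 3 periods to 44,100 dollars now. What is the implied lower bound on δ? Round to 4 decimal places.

δ > 0.7183

Comparing present values: 44100 < δ^3·118991.
So δ^3 > 44100/118991 = 0.37062; taking the cube root of both positive sides preserves the inequality.
δ > (44100/118991)^(1/3) ≈ 0.7183.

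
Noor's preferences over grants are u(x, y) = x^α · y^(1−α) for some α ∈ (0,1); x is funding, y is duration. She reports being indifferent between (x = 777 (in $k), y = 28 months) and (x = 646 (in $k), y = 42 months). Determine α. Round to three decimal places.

α ≈ 0.687

Indifference: 777^α · 28^(1−α) = 646^α · 42^(1−α).
Rearrange to (777/646)^α = (42/28)^(1−α) and take logs: α·0.184641 = (1−α)·0.405465.
With A = 0.184641 and B = 0.405465: α·A = (1−α)·B, so α = B/(A+B) = 0.405465/0.590106 ≈ 0.687.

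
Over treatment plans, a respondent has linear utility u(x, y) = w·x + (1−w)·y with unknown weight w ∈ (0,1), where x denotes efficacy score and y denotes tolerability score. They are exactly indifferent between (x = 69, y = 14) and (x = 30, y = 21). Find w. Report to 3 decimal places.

u(69,14) = u(30,21) means w·69 + (1−w)·14 = w·30 + (1−w)·21.
w·(69−30) = (1−w)·(21−14), i.e. w·39 = (1−w)·7.
Hence w = 7/(39+7) = 7/46 = 0.152.

w = 0.152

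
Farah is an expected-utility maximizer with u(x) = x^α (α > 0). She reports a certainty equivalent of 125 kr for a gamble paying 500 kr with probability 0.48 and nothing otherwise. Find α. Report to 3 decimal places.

α ≈ 0.529

The lottery's expected utility is 0.48·u(500) + 0.52·u(0) = 0.48·500^α (since u(0) = 0 for α > 0).
Setting u(125) equal to that: 125^α = 0.48·500^α ⇒ (125/500)^α = 0.48.
Take logs: α = ln 0.48 / ln(125/500) ≈ 0.52945.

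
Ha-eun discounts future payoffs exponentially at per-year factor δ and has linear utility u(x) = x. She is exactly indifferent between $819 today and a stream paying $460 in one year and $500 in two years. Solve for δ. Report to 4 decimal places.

The stream is worth 460δ + 500δ² today, so 460δ + 500δ² = 819.
That is, 500δ² + 460δ − 819 = 0, a quadratic in δ.
By the quadratic formula (taking the positive root), δ = (−460 + √1849600.00) / 1000 ≈ 0.9000.

δ ≈ 0.9000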